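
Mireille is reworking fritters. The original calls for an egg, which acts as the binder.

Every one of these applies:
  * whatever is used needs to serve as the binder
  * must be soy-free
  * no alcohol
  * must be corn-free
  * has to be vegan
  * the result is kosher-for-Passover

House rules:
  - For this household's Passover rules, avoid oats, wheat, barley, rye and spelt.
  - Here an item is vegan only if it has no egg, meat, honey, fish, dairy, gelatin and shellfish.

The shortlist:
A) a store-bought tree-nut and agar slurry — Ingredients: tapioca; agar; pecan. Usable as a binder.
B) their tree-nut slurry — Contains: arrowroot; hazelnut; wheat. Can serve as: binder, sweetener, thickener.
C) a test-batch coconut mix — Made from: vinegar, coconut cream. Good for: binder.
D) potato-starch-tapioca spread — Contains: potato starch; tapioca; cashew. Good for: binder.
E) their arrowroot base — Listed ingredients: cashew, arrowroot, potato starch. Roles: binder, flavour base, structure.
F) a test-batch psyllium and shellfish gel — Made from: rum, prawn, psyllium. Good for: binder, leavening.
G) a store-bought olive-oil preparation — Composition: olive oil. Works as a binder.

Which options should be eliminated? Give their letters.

B, F

A: nothing on the exclusion list — valid
B: has wheat, so not kosher-for-Passover — reject
C: every rule checks out — keep
D: all constraints satisfied — OK
E: only cashew, potato starch, and arrowroot; none excluded — keep
F: has prawn, so not vegan; has rum, so not alcohol-free — out
G: nothing on the exclusion list — valid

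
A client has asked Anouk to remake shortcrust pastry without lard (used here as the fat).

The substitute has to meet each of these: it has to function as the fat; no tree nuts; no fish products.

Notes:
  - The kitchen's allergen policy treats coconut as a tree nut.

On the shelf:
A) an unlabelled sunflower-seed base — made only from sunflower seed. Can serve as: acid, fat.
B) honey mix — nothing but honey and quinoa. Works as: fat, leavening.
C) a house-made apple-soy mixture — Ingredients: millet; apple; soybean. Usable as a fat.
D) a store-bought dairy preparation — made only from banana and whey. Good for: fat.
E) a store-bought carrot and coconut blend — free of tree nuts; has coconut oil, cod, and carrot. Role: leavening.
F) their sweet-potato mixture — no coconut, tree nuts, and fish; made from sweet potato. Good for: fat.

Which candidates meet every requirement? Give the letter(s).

A, B, C, D, F

A: tree-nut-free, no fish — OK
B: no fish, tree-nut-free — OK
C: works as a fat, tree-nut-free, no fish — valid
D: only whey and banana; none excluded — valid
E: not usable as a fat; has coconut oil, so not tree-nut-free (and 1 more) — no
F: all constraints satisfied — OK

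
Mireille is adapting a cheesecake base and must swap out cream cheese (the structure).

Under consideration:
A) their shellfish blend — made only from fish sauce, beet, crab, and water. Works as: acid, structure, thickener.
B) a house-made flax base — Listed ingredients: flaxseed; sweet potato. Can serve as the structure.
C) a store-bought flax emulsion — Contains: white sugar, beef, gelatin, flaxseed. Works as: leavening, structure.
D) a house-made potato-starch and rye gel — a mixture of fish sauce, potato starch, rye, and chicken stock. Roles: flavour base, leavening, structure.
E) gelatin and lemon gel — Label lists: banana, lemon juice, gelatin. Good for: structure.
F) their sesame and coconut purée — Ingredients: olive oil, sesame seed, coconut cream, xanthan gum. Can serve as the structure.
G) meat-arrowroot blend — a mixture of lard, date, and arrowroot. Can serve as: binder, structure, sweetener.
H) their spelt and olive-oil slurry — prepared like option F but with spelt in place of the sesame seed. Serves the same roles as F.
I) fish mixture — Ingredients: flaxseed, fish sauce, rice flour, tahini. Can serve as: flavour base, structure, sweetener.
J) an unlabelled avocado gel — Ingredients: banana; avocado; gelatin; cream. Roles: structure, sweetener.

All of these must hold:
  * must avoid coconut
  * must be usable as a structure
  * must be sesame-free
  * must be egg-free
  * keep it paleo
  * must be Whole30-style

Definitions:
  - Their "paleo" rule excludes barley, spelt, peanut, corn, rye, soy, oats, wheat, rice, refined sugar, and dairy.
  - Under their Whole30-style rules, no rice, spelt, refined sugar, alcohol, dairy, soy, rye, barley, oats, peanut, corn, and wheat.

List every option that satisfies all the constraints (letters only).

A: Whole30-style, no coconut — OK
B: only flaxseed and sweet potato; none excluded — valid
C: has white sugar, so not paleo; has white sugar, so not Whole30-style — out
D: has rye, so not paleo; has rye, so not Whole30-style — no
E: nothing on the exclusion list — valid
F: has coconut cream, so not coconut-free; has sesame seed, so not sesame-free — reject
G: only lard, arrowroot, and date; none excluded — valid
H: has spelt, so not paleo; has spelt, so not Whole30-style (and 1 more) — out
I: has rice flour, so not paleo; has rice flour, so not Whole30-style (and 1 more) — out
J: has cream, so not paleo; has cream, so not Whole30-style — out

A, B, E, G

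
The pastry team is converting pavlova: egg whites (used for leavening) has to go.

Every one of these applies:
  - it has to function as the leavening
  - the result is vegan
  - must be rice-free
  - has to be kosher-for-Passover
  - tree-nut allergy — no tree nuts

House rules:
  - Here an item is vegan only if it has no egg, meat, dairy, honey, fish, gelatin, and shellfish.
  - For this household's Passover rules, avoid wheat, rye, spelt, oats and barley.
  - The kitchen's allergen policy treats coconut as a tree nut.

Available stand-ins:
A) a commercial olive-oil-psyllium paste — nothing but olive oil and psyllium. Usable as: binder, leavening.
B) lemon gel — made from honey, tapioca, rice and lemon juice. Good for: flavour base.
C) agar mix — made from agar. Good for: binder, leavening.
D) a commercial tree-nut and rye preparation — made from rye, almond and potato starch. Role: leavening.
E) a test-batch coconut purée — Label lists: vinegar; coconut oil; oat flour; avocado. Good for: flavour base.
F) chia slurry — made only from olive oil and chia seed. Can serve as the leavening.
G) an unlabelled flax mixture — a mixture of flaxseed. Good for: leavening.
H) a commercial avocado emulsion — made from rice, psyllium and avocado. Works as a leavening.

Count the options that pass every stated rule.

A: every rule checks out — valid
B: not usable as a leavening; has honey, so not vegan (and 1 more) — out
C: works as a leavening, kosher-for-Passover, tree-nut-free — OK
D: has rye, so not kosher-for-Passover; has almond, so not tree-nut-free — no
E: not usable as a leavening; has oat flour, so not kosher-for-Passover (and 1 more) — reject
F: only chia seed and olive oil; none excluded — keep
G: only flaxseed; none excluded — OK
H: has rice, so not rice-free — out

4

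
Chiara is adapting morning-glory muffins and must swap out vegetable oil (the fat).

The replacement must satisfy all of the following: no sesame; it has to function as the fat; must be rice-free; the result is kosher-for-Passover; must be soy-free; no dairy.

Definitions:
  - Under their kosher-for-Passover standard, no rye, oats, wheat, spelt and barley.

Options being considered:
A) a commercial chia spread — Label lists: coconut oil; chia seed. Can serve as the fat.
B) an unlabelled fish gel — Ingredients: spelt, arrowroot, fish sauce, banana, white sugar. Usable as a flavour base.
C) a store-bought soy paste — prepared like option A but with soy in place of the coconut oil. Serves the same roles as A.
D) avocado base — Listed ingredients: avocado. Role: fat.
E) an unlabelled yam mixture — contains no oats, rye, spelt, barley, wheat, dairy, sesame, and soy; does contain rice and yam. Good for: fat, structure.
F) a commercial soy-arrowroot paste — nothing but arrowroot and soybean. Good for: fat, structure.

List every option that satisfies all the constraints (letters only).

A, D

A: works as a fat, kosher-for-Passover, no soy — OK
B: not usable as a fat; has spelt, so not kosher-for-Passover — reject
C: has soy, so not soy-free — no
D: nothing on the exclusion list — keep
E: has rice, so not rice-free — out
F: has soybean, so not soy-free — no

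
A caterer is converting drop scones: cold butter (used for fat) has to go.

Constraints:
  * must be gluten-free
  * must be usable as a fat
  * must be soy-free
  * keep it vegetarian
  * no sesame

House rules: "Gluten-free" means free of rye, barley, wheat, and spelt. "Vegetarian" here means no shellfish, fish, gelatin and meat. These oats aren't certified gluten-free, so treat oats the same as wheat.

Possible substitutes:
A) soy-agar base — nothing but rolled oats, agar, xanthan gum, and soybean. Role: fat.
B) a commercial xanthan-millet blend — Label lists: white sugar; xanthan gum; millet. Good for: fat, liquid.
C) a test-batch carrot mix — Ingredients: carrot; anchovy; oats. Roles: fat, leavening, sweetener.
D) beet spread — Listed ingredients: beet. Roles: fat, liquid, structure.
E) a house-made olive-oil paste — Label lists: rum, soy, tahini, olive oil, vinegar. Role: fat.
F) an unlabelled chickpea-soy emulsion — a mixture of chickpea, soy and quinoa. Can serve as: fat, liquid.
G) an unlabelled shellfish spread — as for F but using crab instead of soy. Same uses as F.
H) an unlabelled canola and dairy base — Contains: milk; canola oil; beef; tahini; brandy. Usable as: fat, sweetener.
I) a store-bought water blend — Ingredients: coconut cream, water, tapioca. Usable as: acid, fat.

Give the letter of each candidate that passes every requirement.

B, D, I

A: has rolled oats, so not gluten-free; has soybean, so not soy-free — no
B: works as a fat, vegetarian, no soy — OK
C: has oats, so not gluten-free; has anchovy, so not vegetarian — out
D: only beet; none excluded — valid
E: has tahini, so not sesame-free; has soy, so not soy-free — no
F: has soy, so not soy-free — no
G: has crab, so not vegetarian — no
H: has beef, so not vegetarian; has tahini, so not sesame-free — out
I: works as a fat, gluten-free, no soy — keep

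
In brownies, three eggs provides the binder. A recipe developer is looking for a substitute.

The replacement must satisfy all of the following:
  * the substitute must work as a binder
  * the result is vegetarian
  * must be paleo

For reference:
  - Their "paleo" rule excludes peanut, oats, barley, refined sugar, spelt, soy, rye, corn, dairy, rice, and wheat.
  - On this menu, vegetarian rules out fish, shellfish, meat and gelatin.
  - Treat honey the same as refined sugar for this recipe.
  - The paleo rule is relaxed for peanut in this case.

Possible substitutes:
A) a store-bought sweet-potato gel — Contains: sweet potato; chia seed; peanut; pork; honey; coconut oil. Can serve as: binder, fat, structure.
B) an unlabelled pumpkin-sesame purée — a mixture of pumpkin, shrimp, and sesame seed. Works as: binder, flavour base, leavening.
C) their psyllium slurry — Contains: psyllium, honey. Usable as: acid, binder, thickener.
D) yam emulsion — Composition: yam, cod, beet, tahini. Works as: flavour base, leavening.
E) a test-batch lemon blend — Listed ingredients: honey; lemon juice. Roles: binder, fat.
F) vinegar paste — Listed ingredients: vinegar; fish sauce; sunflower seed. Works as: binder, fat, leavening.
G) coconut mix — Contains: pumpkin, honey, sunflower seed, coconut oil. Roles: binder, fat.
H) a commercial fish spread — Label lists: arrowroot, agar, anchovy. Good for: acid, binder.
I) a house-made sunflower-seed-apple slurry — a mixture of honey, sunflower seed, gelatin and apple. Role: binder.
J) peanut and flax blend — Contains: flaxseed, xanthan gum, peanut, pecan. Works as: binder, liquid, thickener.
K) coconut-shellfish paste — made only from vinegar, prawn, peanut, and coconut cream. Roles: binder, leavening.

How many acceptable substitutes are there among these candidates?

1

A: has honey, so not paleo; has pork, so not vegetarian — no
B: has shrimp, so not vegetarian — reject
C: has honey, so not paleo — reject
D: not usable as a binder; has cod, so not vegetarian — out
E: has honey, so not paleo — out
F: has fish sauce, so not vegetarian — out
G: has honey, so not paleo — no
H: has anchovy, so not vegetarian — reject
I: has honey, so not paleo; has gelatin, so not vegetarian — reject
J: peanut is permitted under the paleo carve-out; nothing else excluded — valid
K: has prawn, so not vegetarian — no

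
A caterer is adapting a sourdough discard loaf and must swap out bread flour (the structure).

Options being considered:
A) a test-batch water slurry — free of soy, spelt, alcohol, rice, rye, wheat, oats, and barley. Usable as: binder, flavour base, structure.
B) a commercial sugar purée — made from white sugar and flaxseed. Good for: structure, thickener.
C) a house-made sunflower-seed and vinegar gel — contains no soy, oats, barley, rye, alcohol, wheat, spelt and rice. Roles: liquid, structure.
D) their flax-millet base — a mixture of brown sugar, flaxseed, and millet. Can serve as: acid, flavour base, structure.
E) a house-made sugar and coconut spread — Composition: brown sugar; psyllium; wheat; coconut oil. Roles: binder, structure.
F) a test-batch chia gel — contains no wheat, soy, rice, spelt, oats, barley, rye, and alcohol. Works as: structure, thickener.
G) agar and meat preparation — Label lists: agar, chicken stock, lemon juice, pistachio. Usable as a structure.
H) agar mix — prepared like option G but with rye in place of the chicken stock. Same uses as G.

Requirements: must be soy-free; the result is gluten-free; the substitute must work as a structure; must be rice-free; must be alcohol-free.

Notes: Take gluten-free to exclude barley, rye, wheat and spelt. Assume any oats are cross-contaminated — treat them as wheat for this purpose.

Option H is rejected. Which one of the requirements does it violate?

gluten-free

usable as a structure: satisfied
gluten-free: has rye — fails
alcohol-free: satisfied
rice-free: satisfied
soy-free: satisfied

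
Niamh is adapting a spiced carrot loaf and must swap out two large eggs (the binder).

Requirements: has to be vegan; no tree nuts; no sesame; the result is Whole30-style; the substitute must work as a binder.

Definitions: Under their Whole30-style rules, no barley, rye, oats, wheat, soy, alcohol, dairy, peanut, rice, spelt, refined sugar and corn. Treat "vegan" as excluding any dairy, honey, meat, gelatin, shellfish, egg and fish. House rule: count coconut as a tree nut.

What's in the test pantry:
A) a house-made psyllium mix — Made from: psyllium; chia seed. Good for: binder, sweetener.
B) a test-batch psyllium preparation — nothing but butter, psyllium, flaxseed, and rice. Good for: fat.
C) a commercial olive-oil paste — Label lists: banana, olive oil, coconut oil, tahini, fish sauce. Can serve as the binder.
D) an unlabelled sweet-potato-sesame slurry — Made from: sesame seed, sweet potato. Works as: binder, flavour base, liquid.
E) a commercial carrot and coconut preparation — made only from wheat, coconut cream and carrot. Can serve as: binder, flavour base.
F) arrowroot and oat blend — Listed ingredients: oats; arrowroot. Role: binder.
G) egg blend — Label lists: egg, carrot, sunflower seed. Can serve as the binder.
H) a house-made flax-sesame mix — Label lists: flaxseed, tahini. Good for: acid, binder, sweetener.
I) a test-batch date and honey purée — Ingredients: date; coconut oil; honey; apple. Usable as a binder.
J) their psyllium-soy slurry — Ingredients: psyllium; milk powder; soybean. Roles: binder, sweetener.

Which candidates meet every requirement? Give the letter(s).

A

A: only psyllium and chia seed; none excluded — valid
B: not usable as a binder; has butter, so not Whole30-style (and 1 more) — out
C: has fish sauce, so not vegan; has tahini, so not sesame-free (and 1 more) — reject
D: has sesame seed, so not sesame-free — reject
E: has wheat, so not Whole30-style; has coconut cream, so not tree-nut-free — reject
F: has oats, so not Whole30-style — reject
G: has egg, so not vegan — no
H: has tahini, so not sesame-free — out
I: has honey, so not vegan; has coconut oil, so not tree-nut-free — reject
J: has milk powder, so not Whole30-style; has milk powder, so not vegan — out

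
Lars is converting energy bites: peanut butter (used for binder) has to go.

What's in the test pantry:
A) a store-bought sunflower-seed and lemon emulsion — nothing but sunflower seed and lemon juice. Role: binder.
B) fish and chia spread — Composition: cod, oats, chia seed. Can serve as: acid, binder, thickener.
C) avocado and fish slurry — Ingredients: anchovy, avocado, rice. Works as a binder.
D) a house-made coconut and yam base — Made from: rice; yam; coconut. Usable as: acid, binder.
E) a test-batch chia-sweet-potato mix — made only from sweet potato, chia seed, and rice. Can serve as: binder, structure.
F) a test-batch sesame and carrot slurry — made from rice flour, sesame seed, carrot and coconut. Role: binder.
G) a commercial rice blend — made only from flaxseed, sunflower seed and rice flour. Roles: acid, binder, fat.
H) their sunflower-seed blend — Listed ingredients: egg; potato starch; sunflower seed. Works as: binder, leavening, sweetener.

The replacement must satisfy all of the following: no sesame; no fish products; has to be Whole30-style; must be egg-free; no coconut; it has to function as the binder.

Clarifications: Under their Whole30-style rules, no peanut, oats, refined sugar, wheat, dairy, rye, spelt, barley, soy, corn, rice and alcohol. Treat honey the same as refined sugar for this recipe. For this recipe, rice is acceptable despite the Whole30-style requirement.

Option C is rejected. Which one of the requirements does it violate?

fish-free

usable as a binder: satisfied
Whole30-style: satisfied
fish-free: has anchovy — fails
coconut-free: satisfied
sesame-free: satisfied
egg-free: satisfied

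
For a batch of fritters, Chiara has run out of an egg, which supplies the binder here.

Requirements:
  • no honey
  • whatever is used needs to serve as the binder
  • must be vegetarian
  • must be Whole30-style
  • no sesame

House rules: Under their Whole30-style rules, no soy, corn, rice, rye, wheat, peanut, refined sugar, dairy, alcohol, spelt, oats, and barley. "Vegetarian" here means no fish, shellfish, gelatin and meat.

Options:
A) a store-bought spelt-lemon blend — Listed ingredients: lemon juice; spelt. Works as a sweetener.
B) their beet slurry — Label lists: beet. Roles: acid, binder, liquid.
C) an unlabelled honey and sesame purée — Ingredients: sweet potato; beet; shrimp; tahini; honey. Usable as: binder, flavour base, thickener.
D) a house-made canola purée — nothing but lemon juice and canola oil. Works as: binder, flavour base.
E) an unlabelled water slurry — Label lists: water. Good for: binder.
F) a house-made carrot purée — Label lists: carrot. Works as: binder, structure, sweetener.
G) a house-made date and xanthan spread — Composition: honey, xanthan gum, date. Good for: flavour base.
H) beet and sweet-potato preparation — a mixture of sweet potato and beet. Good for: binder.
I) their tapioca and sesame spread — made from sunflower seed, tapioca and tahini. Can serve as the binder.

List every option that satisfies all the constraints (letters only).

A: not usable as a binder; has spelt, so not Whole30-style — reject
B: every rule checks out — keep
C: has shrimp, so not vegetarian; has honey, so not honey-free (and 1 more) — reject
D: Whole30-style, no sesame — valid
E: all constraints satisfied — keep
F: all constraints satisfied — keep
G: not usable as a binder; has honey, so not honey-free — no
H: nothing on the exclusion list — valid
I: has tahini, so not sesame-free — reject

B, D, E, F, H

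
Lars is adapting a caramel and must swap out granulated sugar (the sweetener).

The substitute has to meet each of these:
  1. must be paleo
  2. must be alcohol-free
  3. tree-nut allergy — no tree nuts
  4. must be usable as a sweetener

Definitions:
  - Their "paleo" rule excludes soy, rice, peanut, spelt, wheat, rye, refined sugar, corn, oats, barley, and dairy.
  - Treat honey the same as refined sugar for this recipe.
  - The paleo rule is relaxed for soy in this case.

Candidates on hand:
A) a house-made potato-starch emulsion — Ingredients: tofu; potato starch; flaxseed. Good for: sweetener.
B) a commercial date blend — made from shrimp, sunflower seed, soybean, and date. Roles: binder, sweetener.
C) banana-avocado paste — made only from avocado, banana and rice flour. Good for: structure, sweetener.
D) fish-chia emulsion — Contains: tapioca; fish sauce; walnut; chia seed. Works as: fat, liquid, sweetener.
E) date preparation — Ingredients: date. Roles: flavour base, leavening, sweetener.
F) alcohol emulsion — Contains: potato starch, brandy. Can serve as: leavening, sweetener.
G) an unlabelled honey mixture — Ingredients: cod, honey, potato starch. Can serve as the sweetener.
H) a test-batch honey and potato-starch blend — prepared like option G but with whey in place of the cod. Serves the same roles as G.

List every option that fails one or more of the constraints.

A: soy is permitted under the paleo carve-out; nothing else excluded — keep
B: soy is permitted under the paleo carve-out; nothing else excluded — keep
C: has rice flour, so not paleo — no
D: has walnut, so not tree-nut-free — out
E: only date; none excluded — OK
F: has brandy, so not alcohol-free — out
G: has honey, so not paleo — no
H: has whey, so not paleo — reject

C, D, F, G, H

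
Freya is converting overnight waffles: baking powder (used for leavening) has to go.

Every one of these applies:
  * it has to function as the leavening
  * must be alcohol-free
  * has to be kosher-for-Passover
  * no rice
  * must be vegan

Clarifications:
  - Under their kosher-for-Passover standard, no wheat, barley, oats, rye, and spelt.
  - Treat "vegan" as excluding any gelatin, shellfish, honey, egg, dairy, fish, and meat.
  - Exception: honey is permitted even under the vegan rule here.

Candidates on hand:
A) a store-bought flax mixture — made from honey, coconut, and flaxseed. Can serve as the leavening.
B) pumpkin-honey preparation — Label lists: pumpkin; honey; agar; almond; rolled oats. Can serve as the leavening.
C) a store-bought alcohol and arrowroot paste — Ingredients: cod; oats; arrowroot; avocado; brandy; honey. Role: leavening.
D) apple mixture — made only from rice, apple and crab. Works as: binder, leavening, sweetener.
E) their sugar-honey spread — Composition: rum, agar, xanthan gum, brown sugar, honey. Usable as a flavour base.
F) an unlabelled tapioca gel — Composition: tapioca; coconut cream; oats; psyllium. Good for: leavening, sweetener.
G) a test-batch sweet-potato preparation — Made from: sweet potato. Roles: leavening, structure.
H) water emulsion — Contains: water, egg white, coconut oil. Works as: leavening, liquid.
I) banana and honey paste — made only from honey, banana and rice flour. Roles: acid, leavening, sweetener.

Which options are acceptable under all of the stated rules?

A, G

A: honey is permitted under the vegan carve-out; nothing else excluded — OK
B: has rolled oats, so not kosher-for-Passover — reject
C: has oats, so not kosher-for-Passover; has cod, so not vegan (and 1 more) — out
D: has crab, so not vegan; has rice, so not rice-free — out
E: not usable as a leavening; has rum, so not alcohol-free — out
F: has oats, so not kosher-for-Passover — reject
G: only sweet potato; none excluded — OK
H: has egg white, so not vegan — out
I: has rice flour, so not rice-free — no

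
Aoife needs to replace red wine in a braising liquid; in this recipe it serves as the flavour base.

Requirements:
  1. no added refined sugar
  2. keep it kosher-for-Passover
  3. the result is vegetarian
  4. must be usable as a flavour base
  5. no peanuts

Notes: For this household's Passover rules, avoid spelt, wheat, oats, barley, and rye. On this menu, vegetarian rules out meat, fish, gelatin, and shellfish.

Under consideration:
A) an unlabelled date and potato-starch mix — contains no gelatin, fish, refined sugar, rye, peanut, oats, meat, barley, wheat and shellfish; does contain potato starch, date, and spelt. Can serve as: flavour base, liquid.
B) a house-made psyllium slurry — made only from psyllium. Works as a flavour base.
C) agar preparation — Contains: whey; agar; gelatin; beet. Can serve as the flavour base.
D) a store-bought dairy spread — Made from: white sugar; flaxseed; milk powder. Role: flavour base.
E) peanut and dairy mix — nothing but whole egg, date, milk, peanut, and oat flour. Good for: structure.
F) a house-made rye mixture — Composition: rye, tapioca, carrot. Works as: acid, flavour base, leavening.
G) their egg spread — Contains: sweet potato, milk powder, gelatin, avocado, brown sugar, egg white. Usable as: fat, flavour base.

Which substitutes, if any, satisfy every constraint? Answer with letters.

A: has spelt, so not kosher-for-Passover — reject
B: works as a flavour base, kosher-for-Passover, no peanut — valid
C: has gelatin, so not vegetarian — reject
D: has white sugar, so not no-added-sugar — no
E: not usable as a flavour base; has oat flour, so not kosher-for-Passover (and 1 more) — out
F: has rye, so not kosher-for-Passover — out
G: has gelatin, so not vegetarian; has brown sugar, so not no-added-sugar — no

B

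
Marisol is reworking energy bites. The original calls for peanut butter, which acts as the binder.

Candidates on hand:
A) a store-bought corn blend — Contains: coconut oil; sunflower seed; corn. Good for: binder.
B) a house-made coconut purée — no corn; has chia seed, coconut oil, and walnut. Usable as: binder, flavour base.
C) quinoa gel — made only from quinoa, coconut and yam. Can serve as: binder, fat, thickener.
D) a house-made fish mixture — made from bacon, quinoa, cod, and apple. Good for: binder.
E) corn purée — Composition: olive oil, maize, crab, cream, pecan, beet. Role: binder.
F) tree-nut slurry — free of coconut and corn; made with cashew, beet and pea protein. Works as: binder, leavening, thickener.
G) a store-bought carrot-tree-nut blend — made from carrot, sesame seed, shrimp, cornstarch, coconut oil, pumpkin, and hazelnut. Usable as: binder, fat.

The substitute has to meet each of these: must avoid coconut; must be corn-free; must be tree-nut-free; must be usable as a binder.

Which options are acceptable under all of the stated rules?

D

A: has corn, so not corn-free; has coconut oil, so not coconut-free — no
B: has walnut, so not tree-nut-free; has coconut oil, so not coconut-free — out
C: has coconut, so not coconut-free — out
D: no tree nuts, no corn — keep
E: has maize, so not corn-free; has pecan, so not tree-nut-free — reject
F: has cashew, so not tree-nut-free — out
G: has cornstarch, so not corn-free; has hazelnut, so not tree-nut-free (and 1 more) — out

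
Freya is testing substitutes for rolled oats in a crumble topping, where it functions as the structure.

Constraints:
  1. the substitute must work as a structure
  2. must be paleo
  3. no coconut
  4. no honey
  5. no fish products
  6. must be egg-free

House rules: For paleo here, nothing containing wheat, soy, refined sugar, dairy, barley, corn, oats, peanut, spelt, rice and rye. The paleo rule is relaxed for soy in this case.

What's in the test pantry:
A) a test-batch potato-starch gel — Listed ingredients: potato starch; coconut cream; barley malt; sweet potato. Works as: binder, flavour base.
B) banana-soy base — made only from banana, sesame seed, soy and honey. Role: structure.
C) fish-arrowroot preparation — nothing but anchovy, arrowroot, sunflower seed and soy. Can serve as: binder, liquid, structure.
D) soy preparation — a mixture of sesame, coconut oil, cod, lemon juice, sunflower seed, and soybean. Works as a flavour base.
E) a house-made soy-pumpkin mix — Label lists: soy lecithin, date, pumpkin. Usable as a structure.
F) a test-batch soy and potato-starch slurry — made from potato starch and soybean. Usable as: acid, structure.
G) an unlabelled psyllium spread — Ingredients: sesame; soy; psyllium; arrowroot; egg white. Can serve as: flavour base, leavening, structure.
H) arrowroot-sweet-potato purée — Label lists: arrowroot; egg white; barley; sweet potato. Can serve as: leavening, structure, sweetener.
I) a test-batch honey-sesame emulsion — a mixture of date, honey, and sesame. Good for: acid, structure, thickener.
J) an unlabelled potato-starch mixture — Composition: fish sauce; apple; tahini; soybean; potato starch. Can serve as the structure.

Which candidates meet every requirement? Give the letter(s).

A: not usable as a structure; has barley malt, so not paleo (and 1 more) — reject
B: has honey, so not honey-free — reject
C: has anchovy, so not fish-free — out
D: not usable as a structure; has cod, so not fish-free (and 1 more) — reject
E: soy is permitted under the paleo carve-out; nothing else excluded — OK
F: soy is permitted under the paleo carve-out; nothing else excluded — valid
G: has egg white, so not egg-free — reject
H: has barley, so not paleo; has egg white, so not egg-free — reject
I: has honey, so not honey-free — out
J: has fish sauce, so not fish-free — no

E, F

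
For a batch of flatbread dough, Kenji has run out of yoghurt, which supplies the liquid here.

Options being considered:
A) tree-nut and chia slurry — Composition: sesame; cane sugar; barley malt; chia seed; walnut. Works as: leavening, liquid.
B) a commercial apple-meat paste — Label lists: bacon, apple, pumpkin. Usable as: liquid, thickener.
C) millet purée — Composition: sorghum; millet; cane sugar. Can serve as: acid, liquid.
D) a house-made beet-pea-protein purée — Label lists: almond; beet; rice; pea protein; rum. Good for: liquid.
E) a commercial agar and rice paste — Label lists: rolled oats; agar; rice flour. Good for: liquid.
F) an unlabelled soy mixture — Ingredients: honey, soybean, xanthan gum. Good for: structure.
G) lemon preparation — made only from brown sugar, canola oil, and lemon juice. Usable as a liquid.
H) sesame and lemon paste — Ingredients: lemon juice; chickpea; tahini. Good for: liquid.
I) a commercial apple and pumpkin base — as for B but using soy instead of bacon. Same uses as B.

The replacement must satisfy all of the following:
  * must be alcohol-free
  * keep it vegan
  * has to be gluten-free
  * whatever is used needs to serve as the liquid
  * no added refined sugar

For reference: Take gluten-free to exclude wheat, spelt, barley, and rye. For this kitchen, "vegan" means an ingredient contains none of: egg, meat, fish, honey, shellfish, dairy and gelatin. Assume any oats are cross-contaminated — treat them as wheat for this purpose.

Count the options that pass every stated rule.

2

A: has barley malt, so not gluten-free; has cane sugar, so not no-added-sugar — out
B: has bacon, so not vegan — no
C: has cane sugar, so not no-added-sugar — out
D: has rum, so not alcohol-free — no
E: has rolled oats, so not gluten-free — reject
F: not usable as a liquid; has honey, so not vegan — no
G: has brown sugar, so not no-added-sugar — out
H: only tahini, chickpea, and lemon juice; none excluded — keep
I: every rule checks out — keep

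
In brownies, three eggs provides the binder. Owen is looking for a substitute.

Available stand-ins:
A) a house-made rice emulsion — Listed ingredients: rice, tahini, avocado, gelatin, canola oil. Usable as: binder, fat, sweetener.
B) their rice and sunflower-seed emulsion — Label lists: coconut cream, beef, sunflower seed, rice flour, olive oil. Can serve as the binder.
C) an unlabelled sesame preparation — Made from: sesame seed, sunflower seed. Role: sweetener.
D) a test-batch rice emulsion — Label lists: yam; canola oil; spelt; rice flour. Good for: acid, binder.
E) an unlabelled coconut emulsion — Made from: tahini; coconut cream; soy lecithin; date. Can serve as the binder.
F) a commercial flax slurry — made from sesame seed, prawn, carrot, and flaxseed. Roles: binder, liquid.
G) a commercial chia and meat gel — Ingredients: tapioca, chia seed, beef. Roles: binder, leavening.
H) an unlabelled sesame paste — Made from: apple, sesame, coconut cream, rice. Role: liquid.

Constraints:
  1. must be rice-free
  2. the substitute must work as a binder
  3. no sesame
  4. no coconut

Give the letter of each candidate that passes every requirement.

G

A: has rice, so not rice-free; has tahini, so not sesame-free — no
B: has rice flour, so not rice-free; has coconut cream, so not coconut-free — no
C: not usable as a binder; has sesame seed, so not sesame-free — no
D: has rice flour, so not rice-free — out
E: has coconut cream, so not coconut-free; has tahini, so not sesame-free — out
F: has sesame seed, so not sesame-free — no
G: works as a binder, no rice, no coconut — valid
H: not usable as a binder; has rice, so not rice-free (and 2 more) — out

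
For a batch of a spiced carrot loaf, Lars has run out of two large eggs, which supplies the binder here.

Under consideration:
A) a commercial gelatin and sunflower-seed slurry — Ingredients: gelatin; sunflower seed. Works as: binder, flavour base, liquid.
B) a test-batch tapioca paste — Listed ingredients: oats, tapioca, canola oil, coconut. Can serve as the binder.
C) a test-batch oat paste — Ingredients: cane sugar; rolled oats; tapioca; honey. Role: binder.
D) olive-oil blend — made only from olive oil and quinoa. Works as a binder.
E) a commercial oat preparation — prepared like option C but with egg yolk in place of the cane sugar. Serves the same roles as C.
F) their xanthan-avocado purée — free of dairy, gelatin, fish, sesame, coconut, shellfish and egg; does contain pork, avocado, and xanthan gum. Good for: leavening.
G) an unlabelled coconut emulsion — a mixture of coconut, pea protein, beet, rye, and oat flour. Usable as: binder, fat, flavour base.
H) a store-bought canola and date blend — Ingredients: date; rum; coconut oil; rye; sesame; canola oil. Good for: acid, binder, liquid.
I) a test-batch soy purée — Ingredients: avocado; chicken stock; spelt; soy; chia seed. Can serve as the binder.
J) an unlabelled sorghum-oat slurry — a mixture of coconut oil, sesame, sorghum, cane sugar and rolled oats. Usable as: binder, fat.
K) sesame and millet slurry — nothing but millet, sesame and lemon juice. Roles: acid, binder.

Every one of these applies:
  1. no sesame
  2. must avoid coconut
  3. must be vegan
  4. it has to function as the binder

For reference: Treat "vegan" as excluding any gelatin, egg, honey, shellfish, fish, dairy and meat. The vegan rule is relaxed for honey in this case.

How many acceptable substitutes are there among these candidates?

A: has gelatin, so not vegan — no
B: has coconut, so not coconut-free — out
C: honey is permitted under the vegan carve-out; nothing else excluded — keep
D: only quinoa and olive oil; none excluded — OK
E: has egg yolk, so not vegan — reject
F: not usable as a binder; has pork, so not vegan — reject
G: has coconut, so not coconut-free — out
H: has coconut oil, so not coconut-free; has sesame, so not sesame-free — out
I: has chicken stock, so not vegan — reject
J: has coconut oil, so not coconut-free; has sesame, so not sesame-free — out
K: has sesame, so not sesame-free — out

2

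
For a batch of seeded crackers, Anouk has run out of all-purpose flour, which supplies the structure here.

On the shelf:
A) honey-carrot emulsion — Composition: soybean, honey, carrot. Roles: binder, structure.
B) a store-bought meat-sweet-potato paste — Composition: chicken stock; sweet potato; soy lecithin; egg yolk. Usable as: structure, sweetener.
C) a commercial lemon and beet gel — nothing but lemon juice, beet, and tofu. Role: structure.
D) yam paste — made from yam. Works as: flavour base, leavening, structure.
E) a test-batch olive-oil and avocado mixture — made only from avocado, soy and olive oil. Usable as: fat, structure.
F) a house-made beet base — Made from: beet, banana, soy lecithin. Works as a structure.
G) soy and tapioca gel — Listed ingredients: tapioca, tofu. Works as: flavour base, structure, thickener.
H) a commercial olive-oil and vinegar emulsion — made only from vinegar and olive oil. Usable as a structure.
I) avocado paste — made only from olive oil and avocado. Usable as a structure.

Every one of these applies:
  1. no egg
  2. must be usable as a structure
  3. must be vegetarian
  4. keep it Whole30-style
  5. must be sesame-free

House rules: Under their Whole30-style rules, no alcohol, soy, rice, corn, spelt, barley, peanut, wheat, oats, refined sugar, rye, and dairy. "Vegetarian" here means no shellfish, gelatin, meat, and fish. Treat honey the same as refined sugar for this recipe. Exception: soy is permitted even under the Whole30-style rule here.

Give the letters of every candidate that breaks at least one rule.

A, B

A: has honey, so not Whole30-style — out
B: has chicken stock, so not vegetarian; has egg yolk, so not egg-free — out
C: soy is permitted under the Whole30-style carve-out; nothing else excluded — keep
D: only yam; none excluded — OK
E: soy is permitted under the Whole30-style carve-out; nothing else excluded — valid
F: soy is permitted under the Whole30-style carve-out; nothing else excluded — valid
G: soy is permitted under the Whole30-style carve-out; nothing else excluded — keep
H: all constraints satisfied — keep
I: only avocado and olive oil; none excluded — valid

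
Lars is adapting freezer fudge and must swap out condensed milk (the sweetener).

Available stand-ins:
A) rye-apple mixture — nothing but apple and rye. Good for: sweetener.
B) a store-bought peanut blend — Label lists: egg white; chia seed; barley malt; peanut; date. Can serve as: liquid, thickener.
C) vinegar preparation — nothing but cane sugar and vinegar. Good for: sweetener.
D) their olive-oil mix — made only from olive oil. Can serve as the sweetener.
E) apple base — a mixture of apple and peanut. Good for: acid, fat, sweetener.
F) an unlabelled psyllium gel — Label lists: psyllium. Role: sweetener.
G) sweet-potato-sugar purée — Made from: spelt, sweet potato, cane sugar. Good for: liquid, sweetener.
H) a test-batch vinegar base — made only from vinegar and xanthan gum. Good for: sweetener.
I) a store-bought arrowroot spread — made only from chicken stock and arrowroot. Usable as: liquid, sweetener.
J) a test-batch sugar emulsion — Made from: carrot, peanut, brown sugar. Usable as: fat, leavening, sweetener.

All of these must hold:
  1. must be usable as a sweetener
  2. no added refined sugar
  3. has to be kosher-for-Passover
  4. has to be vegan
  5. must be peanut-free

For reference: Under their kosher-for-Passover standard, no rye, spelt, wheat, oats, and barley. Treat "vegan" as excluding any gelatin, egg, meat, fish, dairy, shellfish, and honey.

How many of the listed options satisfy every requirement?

3

A: has rye, so not kosher-for-Passover — reject
B: not usable as a sweetener; has barley malt, so not kosher-for-Passover (and 2 more) — reject
C: has cane sugar, so not no-added-sugar — reject
D: works as a sweetener, vegan, kosher-for-Passover — valid
E: has peanut, so not peanut-free — out
F: all constraints satisfied — OK
G: has spelt, so not kosher-for-Passover; has cane sugar, so not no-added-sugar — out
H: works as a sweetener, vegan, no peanut — keep
I: has chicken stock, so not vegan — reject
J: has brown sugar, so not no-added-sugar; has peanut, so not peanut-free — out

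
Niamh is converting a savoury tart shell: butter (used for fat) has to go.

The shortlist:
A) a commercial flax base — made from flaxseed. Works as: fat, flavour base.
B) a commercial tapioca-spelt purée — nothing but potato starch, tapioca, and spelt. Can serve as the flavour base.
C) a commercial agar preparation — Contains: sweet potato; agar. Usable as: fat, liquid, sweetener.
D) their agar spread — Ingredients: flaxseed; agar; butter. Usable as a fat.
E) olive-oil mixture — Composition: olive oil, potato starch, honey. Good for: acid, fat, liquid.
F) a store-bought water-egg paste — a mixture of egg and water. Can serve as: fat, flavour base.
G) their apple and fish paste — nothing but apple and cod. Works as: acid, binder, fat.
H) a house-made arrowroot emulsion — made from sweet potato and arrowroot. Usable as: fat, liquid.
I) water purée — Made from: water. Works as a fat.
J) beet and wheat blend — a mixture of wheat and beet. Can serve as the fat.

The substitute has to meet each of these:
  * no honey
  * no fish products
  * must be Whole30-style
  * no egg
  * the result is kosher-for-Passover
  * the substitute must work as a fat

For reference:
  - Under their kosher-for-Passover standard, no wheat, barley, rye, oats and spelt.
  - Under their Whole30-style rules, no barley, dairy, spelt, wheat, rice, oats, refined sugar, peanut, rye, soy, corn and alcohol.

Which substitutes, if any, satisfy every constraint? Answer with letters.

A, C, H, I

A: works as a fat, no egg, no honey — OK
B: not usable as a fat; has spelt, so not kosher-for-Passover (and 1 more) — no
C: no honey, no egg — valid
D: has butter, so not Whole30-style — no
E: has honey, so not honey-free — reject
F: has egg, so not egg-free — reject
G: has cod, so not fish-free — no
H: works as a fat, kosher-for-Passover, no honey — valid
I: every rule checks out — keep
J: has wheat, so not kosher-for-Passover; has wheat, so not Whole30-style — out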